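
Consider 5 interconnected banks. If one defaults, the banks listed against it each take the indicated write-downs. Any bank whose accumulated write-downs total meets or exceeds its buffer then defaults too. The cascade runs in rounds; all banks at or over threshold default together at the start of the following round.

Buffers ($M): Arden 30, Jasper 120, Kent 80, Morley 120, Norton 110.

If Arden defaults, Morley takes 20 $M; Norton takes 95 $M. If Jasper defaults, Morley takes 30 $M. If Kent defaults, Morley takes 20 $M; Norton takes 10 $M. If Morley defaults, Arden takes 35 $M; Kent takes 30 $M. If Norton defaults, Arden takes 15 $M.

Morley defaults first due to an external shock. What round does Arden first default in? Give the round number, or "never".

Round 1 — Morley defaults (initial).
  Arden: +35 → 35 ≥ 30
  Kent: +30 → 30 < 80
Round 2 — Arden defaults.
  Norton: +95 → 95 < 110
No further defaults.

2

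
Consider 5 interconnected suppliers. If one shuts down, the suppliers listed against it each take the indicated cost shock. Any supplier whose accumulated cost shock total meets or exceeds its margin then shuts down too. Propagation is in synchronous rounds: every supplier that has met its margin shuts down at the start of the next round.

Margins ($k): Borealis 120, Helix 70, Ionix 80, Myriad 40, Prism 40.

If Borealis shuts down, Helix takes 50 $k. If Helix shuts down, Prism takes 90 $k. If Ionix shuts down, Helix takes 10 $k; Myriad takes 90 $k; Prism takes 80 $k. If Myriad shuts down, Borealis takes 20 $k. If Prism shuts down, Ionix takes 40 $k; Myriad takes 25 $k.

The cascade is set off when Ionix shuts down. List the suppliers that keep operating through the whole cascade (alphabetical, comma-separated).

Borealis, Helix

Round 1 — Ionix shuts down (initial).
  Helix: +10 → 10 < 70
  Myriad: +90 → 90 ≥ 40
  Prism: +80 → 80 ≥ 40
Round 2 — Myriad, Prism shut down.
  Borealis: +20 → 20 < 120
No further shutdowns.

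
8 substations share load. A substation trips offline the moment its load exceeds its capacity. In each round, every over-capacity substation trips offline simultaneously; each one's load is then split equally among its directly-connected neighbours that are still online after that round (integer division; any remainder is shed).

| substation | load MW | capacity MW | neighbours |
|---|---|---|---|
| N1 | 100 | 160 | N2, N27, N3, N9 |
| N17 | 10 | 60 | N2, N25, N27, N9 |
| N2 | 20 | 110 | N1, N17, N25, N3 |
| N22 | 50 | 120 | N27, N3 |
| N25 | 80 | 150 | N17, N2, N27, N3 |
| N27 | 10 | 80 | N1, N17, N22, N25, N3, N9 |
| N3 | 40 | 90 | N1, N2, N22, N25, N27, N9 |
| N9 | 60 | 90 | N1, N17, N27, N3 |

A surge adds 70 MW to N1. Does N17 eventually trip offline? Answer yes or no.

Round 1 — N1 at 170 > 160. N1 trips offline.
  N1 sheds 170 MW to N2, N27, N3, N9: 42 each (2 lost).
    N2: 20+42 = 62 ≤ 110
    N27: 10+42 = 52 ≤ 80
    N3: 40+42 = 82 ≤ 90
    N9: 60+42 = 102 > 90
Round 2 — N9 trips offline.
  N9 sheds 102 MW to N17, N27, N3: 34 each.
    N17: 10+34 = 44 ≤ 60
    N27: 52+34 = 86 > 80
    N3: 82+34 = 116 > 90
Round 3 — N27, N3 trip offline.
  N27 sheds 86 MW to N17, N22, N25: 28 each (2 lost).
    N17: 44+28 = 72 > 60
    N22: 50+28 = 78 ≤ 120
    N25: 80+28 = 108 ≤ 150
  N3 sheds 116 MW to N2, N22, N25: 38 each (2 lost).
    N2: 62+38 = 100 ≤ 110
    N22: 78+38 = 116 ≤ 120
    N25: 108+38 = 146 ≤ 150
Round 4 — N17 trips offline.
  N17 sheds 72 MW to N2, N25: 36 each.
    N2: 100+36 = 136 > 110
    N25: 146+36 = 182 > 150
Round 5 — N2, N25 trip offline.
  N2 sheds 136 MW: no online neighbours, lost.
  N25 sheds 182 MW: no online neighbours, lost.
No further trips.

yes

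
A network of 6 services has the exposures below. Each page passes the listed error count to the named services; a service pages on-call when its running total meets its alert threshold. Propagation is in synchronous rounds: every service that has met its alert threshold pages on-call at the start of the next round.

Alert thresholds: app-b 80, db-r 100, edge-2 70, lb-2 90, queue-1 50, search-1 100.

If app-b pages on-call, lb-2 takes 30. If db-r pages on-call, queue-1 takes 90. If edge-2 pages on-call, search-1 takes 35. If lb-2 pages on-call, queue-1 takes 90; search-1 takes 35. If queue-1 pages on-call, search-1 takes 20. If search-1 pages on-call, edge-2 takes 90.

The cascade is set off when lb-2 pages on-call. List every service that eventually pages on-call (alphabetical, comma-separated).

Round 1 — lb-2 pages on-call (initial).
  queue-1: +90 → 90 ≥ 50
  search-1: +35 → 35 < 100
Round 2 — queue-1 pages on-call.
  search-1: +20 → 55 < 100
No further pages.

lb-2, queue-1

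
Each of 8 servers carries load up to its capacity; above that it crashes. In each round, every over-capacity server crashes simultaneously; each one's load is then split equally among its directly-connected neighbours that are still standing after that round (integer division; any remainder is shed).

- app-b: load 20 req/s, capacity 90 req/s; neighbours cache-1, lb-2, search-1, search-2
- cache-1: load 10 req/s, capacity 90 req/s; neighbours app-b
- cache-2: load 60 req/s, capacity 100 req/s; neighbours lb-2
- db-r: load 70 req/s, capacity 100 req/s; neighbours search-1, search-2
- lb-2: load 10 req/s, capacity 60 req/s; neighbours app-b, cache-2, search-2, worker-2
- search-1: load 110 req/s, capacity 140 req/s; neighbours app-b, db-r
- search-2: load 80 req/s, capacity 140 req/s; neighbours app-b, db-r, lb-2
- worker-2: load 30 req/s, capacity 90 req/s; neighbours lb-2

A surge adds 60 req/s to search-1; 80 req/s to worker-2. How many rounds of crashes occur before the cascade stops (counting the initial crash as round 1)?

3

Round 1 — search-1 at 170 > 140; worker-2 at 110 > 90. search-1, worker-2 crash.
  search-1 sheds 170 req/s to app-b, db-r: 85 each.
    app-b: 20+85 = 105 > 90
    db-r: 70+85 = 155 > 100
  worker-2 sheds 110 req/s to lb-2: 110 each.
    lb-2: 10+110 = 120 > 60
Round 2 — app-b, db-r, lb-2 crash.
  app-b sheds 105 req/s to cache-1, search-2: 52 each (1 lost).
    cache-1: 10+52 = 62 ≤ 90
    search-2: 80+52 = 132 ≤ 140
  db-r sheds 155 req/s to search-2: 155 each.
    search-2: 132+155 = 287 > 140
  lb-2 sheds 120 req/s to cache-2, search-2: 60 each.
    cache-2: 60+60 = 120 > 100
    search-2: 287+60 = 347 > 140
Round 3 — cache-2, search-2 crash.
  cache-2 sheds 120 req/s: no online neighbours, lost.
  search-2 sheds 347 req/s: no online neighbours, lost.
No further crashes.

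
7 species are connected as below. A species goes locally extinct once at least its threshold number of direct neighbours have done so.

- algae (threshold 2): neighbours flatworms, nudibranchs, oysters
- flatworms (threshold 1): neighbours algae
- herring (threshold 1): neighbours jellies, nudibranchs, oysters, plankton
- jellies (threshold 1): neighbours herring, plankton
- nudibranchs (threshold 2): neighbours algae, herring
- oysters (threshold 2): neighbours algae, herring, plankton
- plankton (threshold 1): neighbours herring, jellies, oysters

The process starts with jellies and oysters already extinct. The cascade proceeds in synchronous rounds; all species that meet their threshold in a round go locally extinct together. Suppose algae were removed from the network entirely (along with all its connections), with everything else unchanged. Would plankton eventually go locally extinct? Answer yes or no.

With algae removed:
Round 1 — jellies, oysters go locally extinct (initial).
Round 2 — checking thresholds:
  herring: 2 of 4 neighbours ≥ 1, goes locally extinct.
  plankton: 2 of 3 neighbours ≥ 1, goes locally extinct.
Round 3 — no new extinctions; cascade stops.

yes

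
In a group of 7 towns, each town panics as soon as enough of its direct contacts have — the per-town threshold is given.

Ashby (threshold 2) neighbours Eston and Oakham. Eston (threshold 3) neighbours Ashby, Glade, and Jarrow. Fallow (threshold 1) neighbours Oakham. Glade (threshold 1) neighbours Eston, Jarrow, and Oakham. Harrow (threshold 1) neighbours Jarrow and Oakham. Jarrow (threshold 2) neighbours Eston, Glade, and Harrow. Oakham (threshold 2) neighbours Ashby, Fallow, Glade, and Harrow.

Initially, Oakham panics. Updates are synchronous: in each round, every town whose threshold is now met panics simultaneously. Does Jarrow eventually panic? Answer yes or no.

Round 1 — Oakham panics (initial).
Round 2 — checking thresholds:
  Ashby: 1 of 2 neighbours < 2, below threshold.
  Fallow: 1 of 1 neighbours ≥ 1, panics.
  Glade: 1 of 3 neighbours ≥ 1, panics.
  Harrow: 1 of 2 neighbours ≥ 1, panics.
Round 3 — checking thresholds:
  Ashby: 1 of 2 neighbours < 2, below threshold.
  Eston: 1 of 3 neighbours < 3, below threshold.
  Jarrow: 2 of 3 neighbours ≥ 2, panics.
Round 4 — no new panics; cascade stops.

yes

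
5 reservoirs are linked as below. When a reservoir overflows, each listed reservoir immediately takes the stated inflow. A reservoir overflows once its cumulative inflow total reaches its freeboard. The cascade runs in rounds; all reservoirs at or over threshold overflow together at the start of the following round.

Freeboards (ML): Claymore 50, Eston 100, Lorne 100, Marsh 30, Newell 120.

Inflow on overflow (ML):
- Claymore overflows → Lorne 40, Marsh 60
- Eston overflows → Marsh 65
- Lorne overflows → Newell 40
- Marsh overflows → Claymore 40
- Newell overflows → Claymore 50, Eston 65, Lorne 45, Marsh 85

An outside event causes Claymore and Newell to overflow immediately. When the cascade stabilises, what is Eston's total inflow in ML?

Round 1 — Claymore, Newell overflow (initial).
  Eston: +65 → 65 < 100
  Lorne: +40+45 → 85 < 100
  Marsh: +60+85 → 145 ≥ 30
Round 2 — Marsh overflows.
No further overflows.

65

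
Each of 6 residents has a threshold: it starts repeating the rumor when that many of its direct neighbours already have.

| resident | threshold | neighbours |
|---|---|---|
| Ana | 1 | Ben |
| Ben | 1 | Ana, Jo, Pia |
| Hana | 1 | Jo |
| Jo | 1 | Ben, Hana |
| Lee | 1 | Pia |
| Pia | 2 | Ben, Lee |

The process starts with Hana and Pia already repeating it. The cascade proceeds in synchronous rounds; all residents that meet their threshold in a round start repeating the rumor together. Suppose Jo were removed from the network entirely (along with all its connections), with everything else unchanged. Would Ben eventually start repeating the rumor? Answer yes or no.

yes

With Jo removed:
Round 1 — Hana, Pia start repeating the rumor (initial).
Round 2 — checking thresholds:
  Ben: 1 of 2 neighbours ≥ 1, starts repeating the rumor.
  Lee: 1 of 1 neighbours ≥ 1, starts repeating the rumor.
Round 3 — checking thresholds:
  Ana: 1 of 1 neighbours ≥ 1, starts repeating the rumor.
Round 4 — no new spreads; cascade stops.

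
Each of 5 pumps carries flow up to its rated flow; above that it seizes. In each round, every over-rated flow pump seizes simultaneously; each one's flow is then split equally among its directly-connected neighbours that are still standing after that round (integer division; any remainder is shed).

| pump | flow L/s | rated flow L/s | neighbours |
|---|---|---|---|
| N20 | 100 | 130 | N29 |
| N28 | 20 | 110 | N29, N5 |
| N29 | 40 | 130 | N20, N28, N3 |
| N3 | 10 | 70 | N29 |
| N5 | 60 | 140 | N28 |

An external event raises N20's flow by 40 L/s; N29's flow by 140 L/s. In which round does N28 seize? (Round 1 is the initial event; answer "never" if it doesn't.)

never

Round 1 — N20 at 140 > 130; N29 at 180 > 130. N20, N29 seize.
  N20 sheds 140 L/s: no online neighbours, lost.
  N29 sheds 180 L/s to N28, N3: 90 each.
    N28: 20+90 = 110 ≤ 110
    N3: 10+90 = 100 > 70
Round 2 — N3 seizes.
  N3 sheds 100 L/s: no online neighbours, lost.
No further seizures.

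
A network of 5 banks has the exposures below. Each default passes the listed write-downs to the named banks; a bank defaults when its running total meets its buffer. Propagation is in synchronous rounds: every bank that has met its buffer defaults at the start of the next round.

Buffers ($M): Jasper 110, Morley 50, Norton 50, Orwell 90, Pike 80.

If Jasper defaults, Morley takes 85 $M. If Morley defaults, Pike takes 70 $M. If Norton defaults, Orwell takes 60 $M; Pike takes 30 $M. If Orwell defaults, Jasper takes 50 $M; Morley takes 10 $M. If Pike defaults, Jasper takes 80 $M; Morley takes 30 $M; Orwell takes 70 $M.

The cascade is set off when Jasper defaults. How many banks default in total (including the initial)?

Round 1 — Jasper defaults (initial).
  Morley: +85 → 85 ≥ 50
Round 2 — Morley defaults.
  Pike: +70 → 70 < 80
No further defaults.

2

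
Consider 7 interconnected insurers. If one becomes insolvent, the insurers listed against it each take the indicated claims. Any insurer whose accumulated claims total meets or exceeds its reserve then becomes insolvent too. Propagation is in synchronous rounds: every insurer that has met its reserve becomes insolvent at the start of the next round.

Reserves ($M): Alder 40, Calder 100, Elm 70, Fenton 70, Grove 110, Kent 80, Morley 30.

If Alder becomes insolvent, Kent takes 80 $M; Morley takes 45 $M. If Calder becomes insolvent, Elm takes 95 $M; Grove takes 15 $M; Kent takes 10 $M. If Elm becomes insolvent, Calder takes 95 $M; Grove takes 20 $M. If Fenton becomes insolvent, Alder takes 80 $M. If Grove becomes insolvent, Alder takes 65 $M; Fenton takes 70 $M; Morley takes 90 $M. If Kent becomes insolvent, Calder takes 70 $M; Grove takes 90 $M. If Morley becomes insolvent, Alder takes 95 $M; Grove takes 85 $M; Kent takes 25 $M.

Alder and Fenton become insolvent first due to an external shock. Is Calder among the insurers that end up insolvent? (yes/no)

no

Round 1 — Alder, Fenton become insolvent (initial).
  Kent: +80 → 80 ≥ 80
  Morley: +45 → 45 ≥ 30
Round 2 — Kent, Morley become insolvent.
  Calder: +70 → 70 < 100
  Grove: +90+85 → 175 ≥ 110
Round 3 — Grove becomes insolvent.
No further insolvencies.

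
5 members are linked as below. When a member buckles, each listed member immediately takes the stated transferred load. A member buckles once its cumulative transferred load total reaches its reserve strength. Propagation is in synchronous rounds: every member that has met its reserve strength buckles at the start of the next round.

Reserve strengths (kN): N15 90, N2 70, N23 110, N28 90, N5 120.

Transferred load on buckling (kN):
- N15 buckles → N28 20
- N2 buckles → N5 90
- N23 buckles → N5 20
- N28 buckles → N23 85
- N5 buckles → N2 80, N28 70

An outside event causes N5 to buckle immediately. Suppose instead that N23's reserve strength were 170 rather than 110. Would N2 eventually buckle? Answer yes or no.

yes

With N23's reserve strength at 170:
Round 1 — N5 buckles (initial).
  N2: +80 → 80 ≥ 70
  N28: +70 → 70 < 90
Round 2 — N2 buckles.
No further bucklings.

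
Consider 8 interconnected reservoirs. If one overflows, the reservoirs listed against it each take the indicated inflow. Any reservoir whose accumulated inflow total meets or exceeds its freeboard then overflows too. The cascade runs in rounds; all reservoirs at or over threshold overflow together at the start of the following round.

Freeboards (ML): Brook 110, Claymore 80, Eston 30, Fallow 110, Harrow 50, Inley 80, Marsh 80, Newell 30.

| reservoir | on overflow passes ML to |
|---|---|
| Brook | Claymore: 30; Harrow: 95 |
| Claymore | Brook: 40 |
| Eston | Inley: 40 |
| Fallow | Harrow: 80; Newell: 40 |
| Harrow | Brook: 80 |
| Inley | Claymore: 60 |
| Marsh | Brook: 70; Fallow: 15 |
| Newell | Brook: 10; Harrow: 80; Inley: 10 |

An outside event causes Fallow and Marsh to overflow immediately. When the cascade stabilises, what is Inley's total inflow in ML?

Round 1 — Fallow, Marsh overflow (initial).
  Brook: +70 → 70 < 110
  Harrow: +80 → 80 ≥ 50
  Newell: +40 → 40 ≥ 30
Round 2 — Harrow, Newell overflow.
  Brook: +80+10 → 160 ≥ 110
  Inley: +10 → 10 < 80
Round 3 — Brook overflows.
  Claymore: +30 → 30 < 80
No further overflows.

10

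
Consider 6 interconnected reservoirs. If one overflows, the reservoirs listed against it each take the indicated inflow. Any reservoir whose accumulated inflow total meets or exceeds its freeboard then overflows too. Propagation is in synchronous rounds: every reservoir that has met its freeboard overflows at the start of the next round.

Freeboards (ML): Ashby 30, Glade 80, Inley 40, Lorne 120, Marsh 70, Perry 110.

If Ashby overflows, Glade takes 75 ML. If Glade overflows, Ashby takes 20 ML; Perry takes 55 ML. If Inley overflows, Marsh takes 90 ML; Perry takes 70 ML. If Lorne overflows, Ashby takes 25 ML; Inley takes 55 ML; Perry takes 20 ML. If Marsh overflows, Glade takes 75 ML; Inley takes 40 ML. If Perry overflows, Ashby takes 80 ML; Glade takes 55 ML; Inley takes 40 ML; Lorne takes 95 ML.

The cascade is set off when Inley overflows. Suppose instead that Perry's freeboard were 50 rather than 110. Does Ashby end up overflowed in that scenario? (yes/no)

yes

With Perry's freeboard at 50:
Round 1 — Inley overflows (initial).
  Marsh: +90 → 90 ≥ 70
  Perry: +70 → 70 ≥ 50
Round 2 — Marsh, Perry overflow.
  Ashby: +80 → 80 ≥ 30
  Glade: +75+55 → 130 ≥ 80
  Lorne: +95 → 95 < 120
Round 3 — Ashby, Glade overflow.
No further overflows.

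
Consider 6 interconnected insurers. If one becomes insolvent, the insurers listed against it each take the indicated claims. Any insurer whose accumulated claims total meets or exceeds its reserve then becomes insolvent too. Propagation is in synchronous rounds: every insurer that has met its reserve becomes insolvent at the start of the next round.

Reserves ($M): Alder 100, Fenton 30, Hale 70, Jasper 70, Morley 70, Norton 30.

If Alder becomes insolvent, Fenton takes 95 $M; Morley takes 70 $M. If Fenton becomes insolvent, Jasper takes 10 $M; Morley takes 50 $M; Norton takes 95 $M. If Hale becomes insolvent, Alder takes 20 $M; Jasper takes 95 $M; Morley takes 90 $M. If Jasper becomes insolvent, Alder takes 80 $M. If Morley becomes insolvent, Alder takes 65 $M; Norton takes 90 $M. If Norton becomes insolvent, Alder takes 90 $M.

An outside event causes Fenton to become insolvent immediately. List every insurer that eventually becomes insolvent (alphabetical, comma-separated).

Fenton, Norton

Round 1 — Fenton becomes insolvent (initial).
  Jasper: +10 → 10 < 70
  Morley: +50 → 50 < 70
  Norton: +95 → 95 ≥ 30
Round 2 — Norton becomes insolvent.
  Alder: +90 → 90 < 100
No further insolvencies.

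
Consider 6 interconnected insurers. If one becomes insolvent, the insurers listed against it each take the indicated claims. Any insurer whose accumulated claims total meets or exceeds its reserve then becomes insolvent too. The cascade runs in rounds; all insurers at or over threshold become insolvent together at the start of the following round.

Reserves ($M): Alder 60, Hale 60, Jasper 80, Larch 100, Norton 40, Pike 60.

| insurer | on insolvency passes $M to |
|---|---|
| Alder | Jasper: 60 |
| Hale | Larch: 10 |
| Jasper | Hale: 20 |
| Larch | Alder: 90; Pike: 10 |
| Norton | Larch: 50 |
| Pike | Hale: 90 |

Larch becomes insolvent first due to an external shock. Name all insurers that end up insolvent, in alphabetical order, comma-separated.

Round 1 — Larch becomes insolvent (initial).
  Alder: +90 → 90 ≥ 60
  Pike: +10 → 10 < 60
Round 2 — Alder becomes insolvent.
  Jasper: +60 → 60 < 80
No further insolvencies.

Alder, Larch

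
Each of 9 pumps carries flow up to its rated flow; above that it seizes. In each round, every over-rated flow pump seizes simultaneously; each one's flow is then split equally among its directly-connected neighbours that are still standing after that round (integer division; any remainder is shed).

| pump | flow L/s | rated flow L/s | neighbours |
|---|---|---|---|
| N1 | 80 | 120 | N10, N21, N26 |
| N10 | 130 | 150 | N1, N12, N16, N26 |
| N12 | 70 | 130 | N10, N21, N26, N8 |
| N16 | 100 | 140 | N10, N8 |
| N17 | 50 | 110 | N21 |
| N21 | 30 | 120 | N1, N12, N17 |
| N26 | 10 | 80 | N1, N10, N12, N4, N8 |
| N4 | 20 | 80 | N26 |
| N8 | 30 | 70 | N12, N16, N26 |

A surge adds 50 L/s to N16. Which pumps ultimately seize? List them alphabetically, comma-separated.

N1, N10, N12, N16, N17, N21, N26, N4, N8

Round 1 — N16 at 150 > 140. N16 seizes.
  N16 sheds 150 L/s to N10, N8: 75 each.
    N10: 130+75 = 205 > 150
    N8: 30+75 = 105 > 70
Round 2 — N10, N8 seize.
  N10 sheds 205 L/s to N1, N12, N26: 68 each (1 lost).
    N1: 80+68 = 148 > 120
    N12: 70+68 = 138 > 130
    N26: 10+68 = 78 ≤ 80
  N8 sheds 105 L/s to N12, N26: 52 each (1 lost).
    N12: 138+52 = 190 > 130
    N26: 78+52 = 130 > 80
Round 3 — N1, N12, N26 seize.
  N1 sheds 148 L/s to N21: 148 each.
    N21: 30+148 = 178 > 120
  N12 sheds 190 L/s to N21: 190 each.
    N21: 178+190 = 368 > 120
  N26 sheds 130 L/s to N4: 130 each.
    N4: 20+130 = 150 > 80
Round 4 — N21, N4 seize.
  N21 sheds 368 L/s to N17: 368 each.
    N17: 50+368 = 418 > 110
  N4 sheds 150 L/s: no online neighbours, lost.
Round 5 — N17 seizes.
  N17 sheds 418 L/s: no online neighbours, lost.
No further seizures.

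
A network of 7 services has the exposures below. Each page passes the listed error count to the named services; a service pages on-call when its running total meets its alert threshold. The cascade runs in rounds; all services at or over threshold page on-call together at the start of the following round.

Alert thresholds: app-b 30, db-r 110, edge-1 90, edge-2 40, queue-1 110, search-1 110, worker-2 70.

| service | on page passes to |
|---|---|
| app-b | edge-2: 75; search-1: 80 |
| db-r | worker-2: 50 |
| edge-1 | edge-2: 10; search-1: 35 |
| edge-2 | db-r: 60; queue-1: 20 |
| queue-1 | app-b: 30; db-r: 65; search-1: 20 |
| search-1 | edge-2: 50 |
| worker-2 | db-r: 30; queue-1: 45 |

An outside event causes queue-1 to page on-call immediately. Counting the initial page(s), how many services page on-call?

4

Round 1 — queue-1 pages on-call (initial).
  app-b: +30 → 30 ≥ 30
  db-r: +65 → 65 < 110
  search-1: +20 → 20 < 110
Round 2 — app-b pages on-call.
  edge-2: +75 → 75 ≥ 40
  search-1: +80 → 100 < 110
Round 3 — edge-2 pages on-call.
  db-r: +60 → 125 ≥ 110
Round 4 — db-r pages on-call.
  worker-2: +50 → 50 < 70
No further pages.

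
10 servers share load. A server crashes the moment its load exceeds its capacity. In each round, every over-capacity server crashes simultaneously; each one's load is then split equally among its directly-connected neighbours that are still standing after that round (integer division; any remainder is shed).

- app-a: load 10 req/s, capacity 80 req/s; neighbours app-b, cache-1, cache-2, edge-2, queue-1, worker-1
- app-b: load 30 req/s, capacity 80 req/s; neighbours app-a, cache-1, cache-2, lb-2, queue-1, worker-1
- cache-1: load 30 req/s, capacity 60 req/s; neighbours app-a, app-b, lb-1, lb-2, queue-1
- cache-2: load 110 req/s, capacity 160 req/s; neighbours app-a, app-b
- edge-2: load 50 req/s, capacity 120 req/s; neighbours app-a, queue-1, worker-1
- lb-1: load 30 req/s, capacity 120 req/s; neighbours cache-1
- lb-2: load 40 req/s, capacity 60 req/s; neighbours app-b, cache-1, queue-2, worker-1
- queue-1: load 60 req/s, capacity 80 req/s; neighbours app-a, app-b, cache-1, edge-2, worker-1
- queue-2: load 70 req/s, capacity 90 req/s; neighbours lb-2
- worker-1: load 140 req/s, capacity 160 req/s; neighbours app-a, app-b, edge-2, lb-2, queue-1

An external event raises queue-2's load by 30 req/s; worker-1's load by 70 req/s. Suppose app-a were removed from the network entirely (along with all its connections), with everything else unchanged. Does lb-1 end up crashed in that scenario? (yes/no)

yes

With app-a removed:
Round 1 — queue-2 at 100 > 90; worker-1 at 210 > 160. queue-2, worker-1 crash.
  queue-2 sheds 100 req/s to lb-2: 100 each.
    lb-2: 40+100 = 140 > 60
  worker-1 sheds 210 req/s to app-b, edge-2, lb-2, queue-1: 52 each (2 lost).
    app-b: 30+52 = 82 > 80
    edge-2: 50+52 = 102 ≤ 120
    lb-2: 140+52 = 192 > 60
    queue-1: 60+52 = 112 > 80
Round 2 — app-b, lb-2, queue-1 crash.
  app-b sheds 82 req/s to cache-1, cache-2: 41 each.
    cache-1: 30+41 = 71 > 60
    cache-2: 110+41 = 151 ≤ 160
  lb-2 sheds 192 req/s to cache-1: 192 each.
    cache-1: 71+192 = 263 > 60
  queue-1 sheds 112 req/s to cache-1, edge-2: 56 each.
    cache-1: 263+56 = 319 > 60
    edge-2: 102+56 = 158 > 120
Round 3 — cache-1, edge-2 crash.
  cache-1 sheds 319 req/s to lb-1: 319 each.
    lb-1: 30+319 = 349 > 120
  edge-2 sheds 158 req/s: no online neighbours, lost.
Round 4 — lb-1 crashes.
  lb-1 sheds 349 req/s: no online neighbours, lost.
No further crashes.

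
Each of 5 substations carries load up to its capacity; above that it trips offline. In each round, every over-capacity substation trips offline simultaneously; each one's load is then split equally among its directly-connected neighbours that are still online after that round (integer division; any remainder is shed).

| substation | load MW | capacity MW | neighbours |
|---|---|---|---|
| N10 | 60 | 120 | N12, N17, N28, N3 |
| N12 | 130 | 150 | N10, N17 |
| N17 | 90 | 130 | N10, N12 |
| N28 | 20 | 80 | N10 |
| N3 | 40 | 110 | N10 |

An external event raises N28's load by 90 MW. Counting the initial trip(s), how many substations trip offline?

4

Round 1 — N28 at 110 > 80. N28 trips offline.
  N28 sheds 110 MW to N10: 110 each.
    N10: 60+110 = 170 > 120
Round 2 — N10 trips offline.
  N10 sheds 170 MW to N12, N17, N3: 56 each (2 lost).
    N12: 130+56 = 186 > 150
    N17: 90+56 = 146 > 130
    N3: 40+56 = 96 ≤ 110
Round 3 — N12, N17 trip offline.
  N12 sheds 186 MW: no online neighbours, lost.
  N17 sheds 146 MW: no online neighbours, lost.
No further trips.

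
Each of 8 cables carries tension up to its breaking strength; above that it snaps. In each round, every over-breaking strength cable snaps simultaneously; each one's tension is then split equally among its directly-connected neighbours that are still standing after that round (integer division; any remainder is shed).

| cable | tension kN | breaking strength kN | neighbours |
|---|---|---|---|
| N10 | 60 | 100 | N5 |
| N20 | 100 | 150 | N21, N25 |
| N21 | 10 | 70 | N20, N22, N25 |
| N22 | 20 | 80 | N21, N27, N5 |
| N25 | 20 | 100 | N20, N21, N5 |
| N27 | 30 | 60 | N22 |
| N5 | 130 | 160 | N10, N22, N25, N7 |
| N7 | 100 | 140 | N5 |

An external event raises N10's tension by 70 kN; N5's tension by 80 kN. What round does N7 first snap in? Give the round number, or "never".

Round 1 — N10 at 130 > 100; N5 at 210 > 160. N10, N5 snap.
  N10 sheds 130 kN: no online neighbours, lost.
  N5 sheds 210 kN to N22, N25, N7: 70 each.
    N22: 20+70 = 90 > 80
    N25: 20+70 = 90 ≤ 100
    N7: 100+70 = 170 > 140
Round 2 — N22, N7 snap.
  N22 sheds 90 kN to N21, N27: 45 each.
    N21: 10+45 = 55 ≤ 70
    N27: 30+45 = 75 > 60
  N7 sheds 170 kN: no online neighbours, lost.
Round 3 — N27 snaps.
  N27 sheds 75 kN: no online neighbours, lost.
No further breaks.

2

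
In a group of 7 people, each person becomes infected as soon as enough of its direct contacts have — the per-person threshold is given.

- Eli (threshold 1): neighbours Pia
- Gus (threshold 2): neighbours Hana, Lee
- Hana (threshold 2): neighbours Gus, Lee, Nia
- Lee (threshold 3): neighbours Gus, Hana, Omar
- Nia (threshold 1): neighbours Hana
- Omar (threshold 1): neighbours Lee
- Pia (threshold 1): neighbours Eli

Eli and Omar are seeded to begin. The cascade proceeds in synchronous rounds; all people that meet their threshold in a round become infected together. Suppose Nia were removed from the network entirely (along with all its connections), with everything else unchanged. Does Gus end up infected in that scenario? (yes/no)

With Nia removed:
Round 1 — Eli, Omar become infected (initial).
Round 2 — checking thresholds:
  Lee: 1 of 3 neighbours < 3, holds.
  Pia: 1 of 1 neighbours ≥ 1, becomes infected.
Round 3 — no new infections; cascade stops.

no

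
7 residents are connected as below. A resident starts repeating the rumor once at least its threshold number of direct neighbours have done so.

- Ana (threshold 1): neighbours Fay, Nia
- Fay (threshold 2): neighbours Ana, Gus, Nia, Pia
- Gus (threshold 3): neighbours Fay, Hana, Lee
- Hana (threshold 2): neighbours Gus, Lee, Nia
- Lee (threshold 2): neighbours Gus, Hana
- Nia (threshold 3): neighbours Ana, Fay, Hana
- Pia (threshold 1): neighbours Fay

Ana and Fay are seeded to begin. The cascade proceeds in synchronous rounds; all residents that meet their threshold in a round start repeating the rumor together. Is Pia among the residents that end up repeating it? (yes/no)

yes

Round 1 — Ana, Fay start repeating the rumor (initial).
Round 2 — checking thresholds:
  Gus: 1 of 3 neighbours < 3, below threshold.
  Nia: 2 of 3 neighbours < 3, below threshold.
  Pia: 1 of 1 neighbours ≥ 1, starts repeating the rumor.
Round 3 — no new spreads; cascade stops.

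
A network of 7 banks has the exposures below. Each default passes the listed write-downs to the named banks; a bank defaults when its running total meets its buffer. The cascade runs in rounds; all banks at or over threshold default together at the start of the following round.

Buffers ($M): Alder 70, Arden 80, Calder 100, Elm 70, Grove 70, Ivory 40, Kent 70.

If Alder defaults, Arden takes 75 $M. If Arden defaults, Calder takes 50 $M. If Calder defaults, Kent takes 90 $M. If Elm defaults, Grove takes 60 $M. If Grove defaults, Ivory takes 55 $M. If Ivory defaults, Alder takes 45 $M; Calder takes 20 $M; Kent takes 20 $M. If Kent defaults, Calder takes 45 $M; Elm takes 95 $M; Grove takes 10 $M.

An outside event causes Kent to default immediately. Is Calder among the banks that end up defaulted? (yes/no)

Round 1 — Kent defaults (initial).
  Calder: +45 → 45 < 100
  Elm: +95 → 95 ≥ 70
  Grove: +10 → 10 < 70
Round 2 — Elm defaults.
  Grove: +60 → 70 ≥ 70
Round 3 — Grove defaults.
  Ivory: +55 → 55 ≥ 40
Round 4 — Ivory defaults.
  Alder: +45 → 45 < 70
  Calder: +20 → 65 < 100
No further defaults.

no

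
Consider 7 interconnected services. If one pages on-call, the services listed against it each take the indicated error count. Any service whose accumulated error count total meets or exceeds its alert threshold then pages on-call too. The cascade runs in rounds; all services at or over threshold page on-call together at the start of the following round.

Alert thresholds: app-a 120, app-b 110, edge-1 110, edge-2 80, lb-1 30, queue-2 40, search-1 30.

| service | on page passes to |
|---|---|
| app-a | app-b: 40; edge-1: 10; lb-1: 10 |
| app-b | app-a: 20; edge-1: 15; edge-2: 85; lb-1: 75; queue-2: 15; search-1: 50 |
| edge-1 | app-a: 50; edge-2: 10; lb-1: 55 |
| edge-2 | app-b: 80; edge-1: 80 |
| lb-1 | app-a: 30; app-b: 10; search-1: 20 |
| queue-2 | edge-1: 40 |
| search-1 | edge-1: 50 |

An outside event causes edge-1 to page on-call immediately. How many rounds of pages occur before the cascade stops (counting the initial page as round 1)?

Round 1 — edge-1 pages on-call (initial).
  app-a: +50 → 50 < 120
  edge-2: +10 → 10 < 80
  lb-1: +55 → 55 ≥ 30
Round 2 — lb-1 pages on-call.
  app-a: +30 → 80 < 120
  app-b: +10 → 10 < 110
  search-1: +20 → 20 < 30
No further pages.

2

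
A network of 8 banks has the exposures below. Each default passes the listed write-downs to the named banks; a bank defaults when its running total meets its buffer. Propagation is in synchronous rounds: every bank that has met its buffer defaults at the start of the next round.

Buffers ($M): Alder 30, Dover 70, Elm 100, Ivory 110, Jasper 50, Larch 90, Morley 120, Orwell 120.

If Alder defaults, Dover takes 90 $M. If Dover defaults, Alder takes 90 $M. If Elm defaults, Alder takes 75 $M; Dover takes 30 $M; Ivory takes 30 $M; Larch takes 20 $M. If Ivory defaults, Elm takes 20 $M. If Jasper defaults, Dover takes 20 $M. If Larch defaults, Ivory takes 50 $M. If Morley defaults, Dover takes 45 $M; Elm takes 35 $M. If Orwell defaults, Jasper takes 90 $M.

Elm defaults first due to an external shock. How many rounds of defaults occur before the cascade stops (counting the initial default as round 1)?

Round 1 — Elm defaults (initial).
  Alder: +75 → 75 ≥ 30
  Dover: +30 → 30 < 70
  Ivory: +30 → 30 < 110
  Larch: +20 → 20 < 90
Round 2 — Alder defaults.
  Dover: +90 → 120 ≥ 70
Round 3 — Dover defaults.
No further defaults.

3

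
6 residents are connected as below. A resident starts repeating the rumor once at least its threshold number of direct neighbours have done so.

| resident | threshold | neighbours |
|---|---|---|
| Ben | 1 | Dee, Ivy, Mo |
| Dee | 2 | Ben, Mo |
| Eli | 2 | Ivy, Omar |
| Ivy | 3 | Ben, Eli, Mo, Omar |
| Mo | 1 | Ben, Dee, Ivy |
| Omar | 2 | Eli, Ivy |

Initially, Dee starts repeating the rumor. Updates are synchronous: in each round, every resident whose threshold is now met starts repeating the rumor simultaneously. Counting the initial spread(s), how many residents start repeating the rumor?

Round 1 — Dee starts repeating the rumor (initial).
Round 2 — checking thresholds:
  Ben: 1 of 3 neighbours ≥ 1, starts repeating the rumor.
  Mo: 1 of 3 neighbours ≥ 1, starts repeating the rumor.
Round 3 — no new spreads; cascade stops.

3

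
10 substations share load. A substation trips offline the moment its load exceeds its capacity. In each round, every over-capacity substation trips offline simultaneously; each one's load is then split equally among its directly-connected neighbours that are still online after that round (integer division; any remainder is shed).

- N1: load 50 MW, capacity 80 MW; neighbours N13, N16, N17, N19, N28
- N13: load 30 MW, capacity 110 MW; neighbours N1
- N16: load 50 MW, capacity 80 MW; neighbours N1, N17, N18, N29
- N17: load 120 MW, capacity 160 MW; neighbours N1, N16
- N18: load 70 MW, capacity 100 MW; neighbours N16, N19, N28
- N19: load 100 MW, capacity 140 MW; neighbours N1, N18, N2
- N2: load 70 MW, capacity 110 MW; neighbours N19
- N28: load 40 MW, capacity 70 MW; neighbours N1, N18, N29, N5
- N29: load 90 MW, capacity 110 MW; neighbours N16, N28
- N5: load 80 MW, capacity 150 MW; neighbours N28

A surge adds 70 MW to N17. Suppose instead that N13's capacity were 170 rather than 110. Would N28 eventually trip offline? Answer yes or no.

With N13's capacity at 170:
Round 1 — N17 at 190 > 160. N17 trips offline.
  N17 sheds 190 MW to N1, N16: 95 each.
    N1: 50+95 = 145 > 80
    N16: 50+95 = 145 > 80
Round 2 — N1, N16 trip offline.
  N1 sheds 145 MW to N13, N19, N28: 48 each (1 lost).
    N13: 30+48 = 78 ≤ 170
    N19: 100+48 = 148 > 140
    N28: 40+48 = 88 > 70
  N16 sheds 145 MW to N18, N29: 72 each (1 lost).
    N18: 70+72 = 142 > 100
    N29: 90+72 = 162 > 110
Round 3 — N18, N19, N28, N29 trip offline.
  N18 sheds 142 MW: no online neighbours, lost.
  N19 sheds 148 MW to N2: 148 each.
    N2: 70+148 = 218 > 110
  N28 sheds 88 MW to N5: 88 each.
    N5: 80+88 = 168 > 150
  N29 sheds 162 MW: no online neighbours, lost.
Round 4 — N2, N5 trip offline.
  N2 sheds 218 MW: no online neighbours, lost.
  N5 sheds 168 MW: no online neighbours, lost.
No further trips.

yes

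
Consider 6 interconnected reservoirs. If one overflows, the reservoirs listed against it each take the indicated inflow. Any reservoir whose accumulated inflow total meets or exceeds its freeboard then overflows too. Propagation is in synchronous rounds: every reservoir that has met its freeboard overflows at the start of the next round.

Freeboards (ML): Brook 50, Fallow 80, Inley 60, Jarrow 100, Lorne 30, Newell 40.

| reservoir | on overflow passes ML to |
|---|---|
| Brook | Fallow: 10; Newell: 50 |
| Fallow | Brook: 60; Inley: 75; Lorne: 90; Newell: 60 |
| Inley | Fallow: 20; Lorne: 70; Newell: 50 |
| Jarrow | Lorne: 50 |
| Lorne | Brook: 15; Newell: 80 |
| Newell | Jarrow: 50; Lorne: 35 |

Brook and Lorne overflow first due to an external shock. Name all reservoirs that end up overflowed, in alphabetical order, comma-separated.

Brook, Lorne, Newell

Round 1 — Brook, Lorne overflow (initial).
  Fallow: +10 → 10 < 80
  Newell: +50+80 → 130 ≥ 40
Round 2 — Newell overflows.
  Jarrow: +50 → 50 < 100
No further overflows.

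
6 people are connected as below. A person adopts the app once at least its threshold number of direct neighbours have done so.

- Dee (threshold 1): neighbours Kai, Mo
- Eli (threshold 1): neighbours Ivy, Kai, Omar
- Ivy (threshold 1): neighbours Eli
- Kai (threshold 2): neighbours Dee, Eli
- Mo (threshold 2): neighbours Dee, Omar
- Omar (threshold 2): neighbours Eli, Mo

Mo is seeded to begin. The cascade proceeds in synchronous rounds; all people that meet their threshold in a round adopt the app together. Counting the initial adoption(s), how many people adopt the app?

Round 1 — Mo adopts the app (initial).
Round 2 — checking thresholds:
  Dee: 1 of 2 neighbours ≥ 1, adopts the app.
  Omar: 1 of 2 neighbours < 2, below threshold.
Round 3 — no new adoptions; cascade stops.

2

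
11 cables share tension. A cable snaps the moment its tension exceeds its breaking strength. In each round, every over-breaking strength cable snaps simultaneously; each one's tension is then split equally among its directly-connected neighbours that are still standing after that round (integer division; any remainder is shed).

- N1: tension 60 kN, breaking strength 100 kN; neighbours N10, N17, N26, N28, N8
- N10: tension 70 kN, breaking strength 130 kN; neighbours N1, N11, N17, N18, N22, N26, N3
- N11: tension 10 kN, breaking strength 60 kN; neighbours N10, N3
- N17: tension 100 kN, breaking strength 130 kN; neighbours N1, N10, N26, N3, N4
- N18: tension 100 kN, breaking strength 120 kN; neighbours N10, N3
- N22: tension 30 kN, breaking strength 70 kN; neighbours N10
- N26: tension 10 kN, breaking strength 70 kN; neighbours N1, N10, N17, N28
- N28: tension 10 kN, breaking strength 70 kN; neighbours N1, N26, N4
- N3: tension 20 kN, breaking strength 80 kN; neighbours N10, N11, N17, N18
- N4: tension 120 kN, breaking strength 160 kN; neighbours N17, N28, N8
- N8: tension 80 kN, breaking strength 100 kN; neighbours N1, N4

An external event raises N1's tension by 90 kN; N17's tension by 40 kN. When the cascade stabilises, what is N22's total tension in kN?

65

Round 1 — N1 at 150 > 100; N17 at 140 > 130. N1, N17 snap.
  N1 sheds 150 kN to N10, N26, N28, N8: 37 each (2 lost).
    N10: 70+37 = 107 ≤ 130
    N26: 10+37 = 47 ≤ 70
    N28: 10+37 = 47 ≤ 70
    N8: 80+37 = 117 > 100
  N17 sheds 140 kN to N10, N26, N3, N4: 35 each.
    N10: 107+35 = 142 > 130
    N26: 47+35 = 82 > 70
    N3: 20+35 = 55 ≤ 80
    N4: 120+35 = 155 ≤ 160
Round 2 — N10, N26, N8 snap.
  N10 sheds 142 kN to N11, N18, N22, N3: 35 each (2 lost).
    N11: 10+35 = 45 ≤ 60
    N18: 100+35 = 135 > 120
    N22: 30+35 = 65 ≤ 70
    N3: 55+35 = 90 > 80
  N26 sheds 82 kN to N28: 82 each.
    N28: 47+82 = 129 > 70
  N8 sheds 117 kN to N4: 117 each.
    N4: 155+117 = 272 > 160
Round 3 — N18, N28, N3, N4 snap.
  N18 sheds 135 kN: no online neighbours, lost.
  N28 sheds 129 kN: no online neighbours, lost.
  N3 sheds 90 kN to N11: 90 each.
    N11: 45+90 = 135 > 60
  N4 sheds 272 kN: no online neighbours, lost.
Round 4 — N11 snaps.
  N11 sheds 135 kN: no online neighbours, lost.
No further breaks.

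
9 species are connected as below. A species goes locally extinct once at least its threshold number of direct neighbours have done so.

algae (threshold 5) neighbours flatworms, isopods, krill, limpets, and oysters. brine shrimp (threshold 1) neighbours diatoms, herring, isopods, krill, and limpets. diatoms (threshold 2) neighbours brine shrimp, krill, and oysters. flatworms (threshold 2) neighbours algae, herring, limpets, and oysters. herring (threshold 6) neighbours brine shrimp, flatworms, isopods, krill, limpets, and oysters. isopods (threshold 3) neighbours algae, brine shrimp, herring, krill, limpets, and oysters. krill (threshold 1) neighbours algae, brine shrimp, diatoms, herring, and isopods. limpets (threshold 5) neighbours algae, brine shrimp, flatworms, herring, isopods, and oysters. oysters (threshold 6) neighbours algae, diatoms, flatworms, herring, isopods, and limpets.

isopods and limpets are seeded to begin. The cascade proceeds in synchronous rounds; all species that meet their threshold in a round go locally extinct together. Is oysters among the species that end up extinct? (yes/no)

no

Round 1 — isopods, limpets go locally extinct (initial).
Round 2 — checking thresholds:
  algae: 2 of 5 neighbours < 5, below threshold.
  brine shrimp: 2 of 5 neighbours ≥ 1, goes locally extinct.
  flatworms: 1 of 4 neighbours < 2, below threshold.
  herring: 2 of 6 neighbours < 6, below threshold.
  krill: 1 of 5 neighbours ≥ 1, goes locally extinct.
  oysters: 2 of 6 neighbours < 6, below threshold.
Round 3 — checking thresholds:
  algae: 3 of 5 neighbours < 5, below threshold.
  diatoms: 2 of 3 neighbours ≥ 2, goes locally extinct.
  flatworms: 1 of 4 neighbours < 2, below threshold.
  herring: 4 of 6 neighbours < 6, below threshold.
  oysters: 2 of 6 neighbours < 6, below threshold.
Round 4 — no new extinctions; cascade stops.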